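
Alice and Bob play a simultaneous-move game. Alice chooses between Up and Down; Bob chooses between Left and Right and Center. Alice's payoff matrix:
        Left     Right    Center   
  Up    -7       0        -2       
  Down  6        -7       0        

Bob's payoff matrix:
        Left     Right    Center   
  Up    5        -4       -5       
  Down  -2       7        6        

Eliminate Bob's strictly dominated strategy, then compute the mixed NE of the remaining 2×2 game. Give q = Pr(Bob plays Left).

Bob's strategy Center is strictly dominated by Right: -4 > -5 and 7 > 6. Eliminate Center.
In a mixed equilibrium Alice is indifferent between Up and Down; this condition fixes q.
  Alice's payoff to Up: q·(-7) + (1−q)·0 = -7q
  Alice's payoff to Down: q·6 + (1−q)·(-7) = 13q - 7
  -7q = 13q - 7  ⇒  -20q = -7  ⇒  q = 7/20.

q = 7/20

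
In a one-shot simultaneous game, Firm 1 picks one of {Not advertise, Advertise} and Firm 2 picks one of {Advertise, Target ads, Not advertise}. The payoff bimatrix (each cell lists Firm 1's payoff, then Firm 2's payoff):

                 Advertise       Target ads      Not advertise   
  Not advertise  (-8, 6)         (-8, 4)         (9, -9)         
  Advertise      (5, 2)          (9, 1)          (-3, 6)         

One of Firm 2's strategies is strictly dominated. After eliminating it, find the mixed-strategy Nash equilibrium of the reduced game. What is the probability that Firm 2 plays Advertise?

q = 12/25

Firm 2's strategy Target ads is strictly dominated by Advertise: 6 > 4 and 2 > 1. Eliminate Target ads.
Firm 2's mix must leave Firm 1 indifferent between Not advertise and Advertise.
  Firm 1's payoff from Not advertise: q·(-8) + (1−q)·9 = -17q + 9
  Firm 1's payoff from Advertise: q·5 + (1−q)·(-3) = 8q - 3
  -17q + 9 = 8q - 3  ⇒  -25q = -12  ⇒  q = 12/25.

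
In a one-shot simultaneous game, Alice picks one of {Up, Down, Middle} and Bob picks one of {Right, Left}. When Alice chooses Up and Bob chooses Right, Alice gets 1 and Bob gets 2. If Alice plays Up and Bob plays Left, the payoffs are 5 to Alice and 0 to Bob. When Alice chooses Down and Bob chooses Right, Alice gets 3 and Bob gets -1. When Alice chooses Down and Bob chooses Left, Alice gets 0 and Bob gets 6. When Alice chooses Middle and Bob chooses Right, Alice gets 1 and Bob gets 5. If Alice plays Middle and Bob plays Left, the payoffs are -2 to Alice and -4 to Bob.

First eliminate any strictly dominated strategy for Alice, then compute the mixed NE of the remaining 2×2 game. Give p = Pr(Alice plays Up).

Alice's strategy Middle is strictly dominated by Down: 3 > 1 and 0 > -2. Eliminate Middle.
For Bob to be willing to mix, Bob must be indifferent between Right and Left, which pins down Alice's mix.
  Bob's expected payoff from Right: p·2 + (1−p)·(-1) = 3p - 1
  Bob's expected payoff from Left: p·0 + (1−p)·6 = -6p + 6
  3p - 1 = -6p + 6  ⇒  9p = 7  ⇒  p = 7/9.

p = 7/9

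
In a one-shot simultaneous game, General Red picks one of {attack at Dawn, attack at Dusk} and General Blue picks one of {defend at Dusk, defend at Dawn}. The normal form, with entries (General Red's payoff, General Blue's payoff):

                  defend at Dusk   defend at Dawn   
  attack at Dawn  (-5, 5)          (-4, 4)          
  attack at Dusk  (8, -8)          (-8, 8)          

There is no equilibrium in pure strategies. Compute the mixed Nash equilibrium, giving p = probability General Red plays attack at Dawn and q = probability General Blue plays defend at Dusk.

For General Blue to be willing to mix, General Blue must be indifferent between defend at Dusk and defend at Dawn, which pins down General Red's mix.
  General Blue's expected payoff from defend at Dusk: p·5 + (1−p)·(-8) = 13p - 8
  General Blue's expected payoff from defend at Dawn: p·4 + (1−p)·8 = -4p + 8
  13p - 8 = -4p + 8  ⇒  17p = 16  ⇒  p = 16/17.
For General Red to be willing to mix, General Red must be indifferent between attack at Dawn and attack at Dusk, which pins down General Blue's mix.
  General Red's payoff to attack at Dawn: q·(-5) + (1−q)·(-4) = -q - 4
  General Red's payoff to attack at Dusk: q·8 + (1−q)·(-8) = 16q - 8
  -q - 4 = 16q - 8  ⇒  -17q = -4  ⇒  q = 4/17.

p = 16/17, q = 4/17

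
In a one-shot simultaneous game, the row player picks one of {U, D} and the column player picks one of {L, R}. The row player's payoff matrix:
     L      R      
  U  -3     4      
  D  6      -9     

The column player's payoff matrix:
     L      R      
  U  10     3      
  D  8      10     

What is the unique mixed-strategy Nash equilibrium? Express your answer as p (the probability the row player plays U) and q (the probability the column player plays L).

p = 2/9, q = 13/22

For the column player to be willing to mix, the column player must be indifferent between L and R, which pins down the row player's mix.
  the column player's expected payoff from L: p·10 + (1−p)·8 = 2p + 8
  the column player's expected payoff from R: p·3 + (1−p)·10 = -7p + 10
  2p + 8 = -7p + 10  ⇒  9p = 2  ⇒  p = 2/9.
In a mixed equilibrium the row player is indifferent between U and D; this condition fixes q.
  the row player's payoff from U: q·(-3) + (1−q)·4 = -7q + 4
  the row player's payoff from D: q·6 + (1−q)·(-9) = 15q - 9
  -7q + 4 = 15q - 9  ⇒  -22q = -13  ⇒  q = 13/22.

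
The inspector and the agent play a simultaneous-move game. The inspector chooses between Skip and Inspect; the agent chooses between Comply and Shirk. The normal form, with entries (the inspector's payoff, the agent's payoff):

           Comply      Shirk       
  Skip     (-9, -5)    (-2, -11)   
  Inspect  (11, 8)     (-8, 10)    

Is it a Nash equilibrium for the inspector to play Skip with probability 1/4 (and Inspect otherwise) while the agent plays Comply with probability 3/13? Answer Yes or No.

Check the agent's indifference given the inspector's mix p = 1/4:
  payoff from Comply = 19/4; payoff from Shirk = 19/4 — equal.
Check the inspector's indifference given the agent's mix q = 3/13:
  payoff from Skip = -47/13; payoff from Inspect = -47/13 — equal.
Both players are indifferent, so neither can profitably deviate.

Yes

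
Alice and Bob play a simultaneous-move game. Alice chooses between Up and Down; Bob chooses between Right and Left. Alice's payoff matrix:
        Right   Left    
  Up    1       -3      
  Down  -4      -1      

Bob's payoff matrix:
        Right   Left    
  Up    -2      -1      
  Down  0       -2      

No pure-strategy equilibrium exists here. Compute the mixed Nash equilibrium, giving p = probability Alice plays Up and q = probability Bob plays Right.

p = 2/3, q = 2/7

Alice's mix must leave Bob indifferent between Right and Left.
  Bob's expected payoff from Right: p·(-2) + (1−p)·0 = -2p
  Bob's expected payoff from Left: p·(-1) + (1−p)·(-2) = p - 2
  -2p = p - 2  ⇒  -3p = -2  ⇒  p = 2/3.
Bob's mix must leave Alice indifferent between Up and Down.
  Alice's expected payoff from Up: q·1 + (1−q)·(-3) = 4q - 3
  Alice's expected payoff from Down: q·(-4) + (1−q)·(-1) = -3q - 1
  4q - 3 = -3q - 1  ⇒  7q = 2  ⇒  q = 2/7.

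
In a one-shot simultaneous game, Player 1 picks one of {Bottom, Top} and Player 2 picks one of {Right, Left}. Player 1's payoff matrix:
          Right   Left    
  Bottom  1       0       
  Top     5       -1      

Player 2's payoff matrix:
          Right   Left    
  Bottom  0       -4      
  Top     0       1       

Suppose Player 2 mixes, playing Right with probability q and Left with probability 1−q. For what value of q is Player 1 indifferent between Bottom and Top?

In a mixed equilibrium Player 1 is indifferent between Bottom and Top; this condition fixes q.
  Player 1's payoff from Bottom: q·1 + (1−q)·0 = q
  Player 1's payoff from Top: q·5 + (1−q)·(-1) = 6q - 1
  q = 6q - 1  ⇒  -5q = -1  ⇒  q = 1/5.

q = 1/5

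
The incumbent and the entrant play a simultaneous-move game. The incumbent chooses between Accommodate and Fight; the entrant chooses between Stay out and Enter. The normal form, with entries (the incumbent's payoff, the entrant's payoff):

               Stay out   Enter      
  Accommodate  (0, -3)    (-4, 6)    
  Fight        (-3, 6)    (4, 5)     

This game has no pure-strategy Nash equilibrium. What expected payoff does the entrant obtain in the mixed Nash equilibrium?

51/10

For the entrant to be willing to mix, the entrant must be indifferent between Stay out and Enter, which pins down the incumbent's mix.
  the entrant's payoff from Stay out: p·(-3) + (1−p)·6 = -9p + 6
  the entrant's payoff from Enter: p·6 + (1−p)·5 = p + 5
  -9p + 6 = p + 5  ⇒  -10p = -1  ⇒  p = 1/10.
At equilibrium the entrant is indifferent across columns, so the entrant's payoff equals the payoff from Stay out: (1/10)·(-3) + (9/10)·6 = 51/10.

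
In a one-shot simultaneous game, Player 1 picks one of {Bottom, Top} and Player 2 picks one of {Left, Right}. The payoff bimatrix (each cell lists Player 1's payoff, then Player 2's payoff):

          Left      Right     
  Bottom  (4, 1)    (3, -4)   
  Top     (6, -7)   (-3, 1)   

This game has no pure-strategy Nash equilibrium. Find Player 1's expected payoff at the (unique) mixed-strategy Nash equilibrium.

15/4

Player 1's indifference between Bottom and Top determines Player 2's mixing probability q:
  Player 1's payoff from Bottom: q·4 + (1−q)·3 = q + 3
  Player 1's payoff from Top: q·6 + (1−q)·(-3) = 9q - 3
  q + 3 = 9q - 3  ⇒  -8q = -6  ⇒  q = 3/4.
At equilibrium Player 1 is indifferent across rows, so Player 1's payoff equals the payoff from Bottom: (3/4)·4 + (1/4)·3 = 15/4.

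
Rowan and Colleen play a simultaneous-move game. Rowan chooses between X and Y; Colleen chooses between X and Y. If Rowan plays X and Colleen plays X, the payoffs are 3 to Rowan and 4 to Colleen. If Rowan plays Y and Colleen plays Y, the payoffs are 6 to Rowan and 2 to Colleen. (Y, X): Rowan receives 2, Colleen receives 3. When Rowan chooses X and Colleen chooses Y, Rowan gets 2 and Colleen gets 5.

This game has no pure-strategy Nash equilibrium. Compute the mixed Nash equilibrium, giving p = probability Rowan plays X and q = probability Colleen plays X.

Colleen's indifference between X and Y determines Rowan's mixing probability p:
  Colleen's payoff from X: p·4 + (1−p)·3 = p + 3
  Colleen's payoff from Y: p·5 + (1−p)·2 = 3p + 2
  p + 3 = 3p + 2  ⇒  -2p = -1  ⇒  p = 1/2.
In a mixed equilibrium Rowan is indifferent between X and Y; this condition fixes q.
  Rowan's expected payoff from X: q·3 + (1−q)·2 = q + 2
  Rowan's expected payoff from Y: q·2 + (1−q)·6 = -4q + 6
  q + 2 = -4q + 6  ⇒  5q = 4  ⇒  q = 4/5.

p = 1/2, q = 4/5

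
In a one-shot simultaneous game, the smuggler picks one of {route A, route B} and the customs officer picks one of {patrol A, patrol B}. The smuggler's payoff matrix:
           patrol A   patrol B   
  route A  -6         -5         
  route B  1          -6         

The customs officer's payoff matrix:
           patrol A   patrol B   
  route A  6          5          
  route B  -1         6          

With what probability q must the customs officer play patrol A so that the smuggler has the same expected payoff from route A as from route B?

q = 1/8

In a mixed equilibrium the smuggler is indifferent between route A and route B; this condition fixes q.
  the smuggler's expected payoff from route A: q·(-6) + (1−q)·(-5) = -q - 5
  the smuggler's expected payoff from route B: q·1 + (1−q)·(-6) = 7q - 6
  -q - 5 = 7q - 6  ⇒  -8q = -1  ⇒  q = 1/8.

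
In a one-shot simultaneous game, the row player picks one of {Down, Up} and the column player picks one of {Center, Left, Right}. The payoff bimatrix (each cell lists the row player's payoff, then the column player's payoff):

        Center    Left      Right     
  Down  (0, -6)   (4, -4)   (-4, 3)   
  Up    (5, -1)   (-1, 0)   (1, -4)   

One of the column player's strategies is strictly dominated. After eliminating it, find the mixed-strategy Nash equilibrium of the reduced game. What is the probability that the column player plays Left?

q = 1/2

The column player's strategy Center is strictly dominated by Left: -4 > -6 and 0 > -1. Eliminate Center.
In a mixed equilibrium the row player is indifferent between Down and Up; this condition fixes q.
  the row player's expected payoff from Down: q·4 + (1−q)·(-4) = 8q - 4
  the row player's expected payoff from Up: q·(-1) + (1−q)·1 = -2q + 1
  8q - 4 = -2q + 1  ⇒  10q = 5  ⇒  q = 1/2.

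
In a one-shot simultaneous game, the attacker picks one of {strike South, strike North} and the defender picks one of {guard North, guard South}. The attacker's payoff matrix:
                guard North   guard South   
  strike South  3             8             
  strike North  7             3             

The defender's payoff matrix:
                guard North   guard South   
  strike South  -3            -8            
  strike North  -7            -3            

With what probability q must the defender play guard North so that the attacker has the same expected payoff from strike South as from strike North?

For the attacker to be willing to mix, the attacker must be indifferent between strike South and strike North, which pins down the defender's mix.
  the attacker's expected payoff from strike South: q·3 + (1−q)·8 = -5q + 8
  the attacker's expected payoff from strike North: q·7 + (1−q)·3 = 4q + 3
  -5q + 8 = 4q + 3  ⇒  -9q = -5  ⇒  q = 5/9.

q = 5/9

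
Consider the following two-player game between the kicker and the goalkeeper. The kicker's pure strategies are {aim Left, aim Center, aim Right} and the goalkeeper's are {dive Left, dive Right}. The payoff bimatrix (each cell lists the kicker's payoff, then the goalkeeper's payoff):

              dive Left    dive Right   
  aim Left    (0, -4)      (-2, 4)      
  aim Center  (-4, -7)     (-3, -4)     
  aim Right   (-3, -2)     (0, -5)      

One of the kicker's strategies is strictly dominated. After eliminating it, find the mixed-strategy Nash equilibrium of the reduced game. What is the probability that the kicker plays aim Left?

p = 3/11

The kicker's strategy aim Center is strictly dominated by aim Right: -3 > -4 and 0 > -3. Eliminate aim Center.
For the goalkeeper to be willing to mix, the goalkeeper must be indifferent between dive Left and dive Right, which pins down the kicker's mix.
  the goalkeeper's payoff from dive Left: p·(-4) + (1−p)·(-2) = -2p - 2
  the goalkeeper's payoff from dive Right: p·4 + (1−p)·(-5) = 9p - 5
  -2p - 2 = 9p - 5  ⇒  -11p = -3  ⇒  p = 3/11.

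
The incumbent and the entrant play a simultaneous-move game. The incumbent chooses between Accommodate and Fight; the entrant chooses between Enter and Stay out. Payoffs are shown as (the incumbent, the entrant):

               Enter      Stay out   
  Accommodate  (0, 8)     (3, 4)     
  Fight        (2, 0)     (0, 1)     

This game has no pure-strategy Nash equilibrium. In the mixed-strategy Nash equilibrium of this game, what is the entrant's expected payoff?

Set the entrant's expected payoff from Enter equal to that from Stay out:
  the entrant's payoff from Enter: p·8 + (1−p)·0 = 8p
  the entrant's payoff from Stay out: p·4 + (1−p)·1 = 3p + 1
  8p = 3p + 1  ⇒  5p = 1  ⇒  p = 1/5.
At equilibrium the entrant is indifferent across columns, so the entrant's payoff equals the payoff from Enter: (1/5)·8 + (4/5)·0 = 8/5.

8/5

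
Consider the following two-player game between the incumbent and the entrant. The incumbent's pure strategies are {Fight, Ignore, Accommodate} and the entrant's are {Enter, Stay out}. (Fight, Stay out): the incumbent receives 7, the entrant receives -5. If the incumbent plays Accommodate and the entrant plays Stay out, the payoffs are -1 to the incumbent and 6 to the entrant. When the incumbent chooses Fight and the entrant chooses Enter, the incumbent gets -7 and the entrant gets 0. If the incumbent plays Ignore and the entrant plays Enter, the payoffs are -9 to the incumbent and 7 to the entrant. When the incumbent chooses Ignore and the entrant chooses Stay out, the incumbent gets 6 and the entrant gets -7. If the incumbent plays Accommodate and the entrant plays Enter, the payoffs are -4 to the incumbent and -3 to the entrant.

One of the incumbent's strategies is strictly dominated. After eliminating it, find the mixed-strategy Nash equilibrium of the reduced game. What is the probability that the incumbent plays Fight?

p = 9/14

The incumbent's strategy Ignore is strictly dominated by Fight: -7 > -9 and 7 > 6. Eliminate Ignore.
For the entrant to be willing to mix, the entrant must be indifferent between Enter and Stay out, which pins down the incumbent's mix.
  the entrant's expected payoff from Enter: p·0 + (1−p)·(-3) = 3p - 3
  the entrant's expected payoff from Stay out: p·(-5) + (1−p)·6 = -11p + 6
  3p - 3 = -11p + 6  ⇒  14p = 9  ⇒  p = 9/14.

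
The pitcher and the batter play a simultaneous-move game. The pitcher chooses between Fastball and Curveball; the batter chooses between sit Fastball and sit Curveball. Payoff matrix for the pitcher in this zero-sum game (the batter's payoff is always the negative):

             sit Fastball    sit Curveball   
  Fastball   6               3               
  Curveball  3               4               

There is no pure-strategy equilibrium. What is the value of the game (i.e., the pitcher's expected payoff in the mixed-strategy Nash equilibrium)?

For the pitcher to be willing to mix, the pitcher must be indifferent between Fastball and Curveball, which pins down the batter's mix.
  the pitcher's payoff from Fastball: q·6 + (1−q)·3 = 3q + 3
  the pitcher's payoff from Curveball: q·3 + (1−q)·4 = -q + 4
  3q + 3 = -q + 4  ⇒  4q = 1  ⇒  q = 1/4.
The value is the pitcher's expected payoff against this mix (using Fastball): (1/4)·6 + (3/4)·3 = 15/4.

v = 15/4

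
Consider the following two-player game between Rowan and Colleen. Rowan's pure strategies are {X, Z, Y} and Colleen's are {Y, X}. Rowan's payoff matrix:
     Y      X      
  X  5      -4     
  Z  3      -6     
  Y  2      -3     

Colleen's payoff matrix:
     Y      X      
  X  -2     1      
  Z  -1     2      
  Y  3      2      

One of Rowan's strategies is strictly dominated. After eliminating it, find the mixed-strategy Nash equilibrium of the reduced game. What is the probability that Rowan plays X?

Rowan's strategy Z is strictly dominated by X: 5 > 3 and -4 > -6. Eliminate Z.
Rowan's mix must leave Colleen indifferent between Y and X.
  Colleen's expected payoff from Y: p·(-2) + (1−p)·3 = -5p + 3
  Colleen's expected payoff from X: p·1 + (1−p)·2 = -p + 2
  -5p + 3 = -p + 2  ⇒  -4p = -1  ⇒  p = 1/4.

p = 1/4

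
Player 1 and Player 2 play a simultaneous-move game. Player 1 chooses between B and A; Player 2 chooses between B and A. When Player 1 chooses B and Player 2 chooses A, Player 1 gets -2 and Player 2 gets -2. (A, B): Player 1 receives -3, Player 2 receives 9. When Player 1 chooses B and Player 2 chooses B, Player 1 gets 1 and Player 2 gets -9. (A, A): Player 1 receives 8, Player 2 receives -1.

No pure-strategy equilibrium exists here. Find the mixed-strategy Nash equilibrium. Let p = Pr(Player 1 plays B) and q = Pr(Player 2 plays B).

Set Player 2's expected payoff from B equal to that from A:
  Player 2's payoff to B: p·(-9) + (1−p)·9 = -18p + 9
  Player 2's payoff to A: p·(-2) + (1−p)·(-1) = -p - 1
  -18p + 9 = -p - 1  ⇒  -17p = -10  ⇒  p = 10/17.
Player 2's mix must leave Player 1 indifferent between B and A.
  Player 1's payoff from B: q·1 + (1−q)·(-2) = 3q - 2
  Player 1's payoff from A: q·(-3) + (1−q)·8 = -11q + 8
  3q - 2 = -11q + 8  ⇒  14q = 10  ⇒  q = 5/7.

p = 10/17, q = 5/7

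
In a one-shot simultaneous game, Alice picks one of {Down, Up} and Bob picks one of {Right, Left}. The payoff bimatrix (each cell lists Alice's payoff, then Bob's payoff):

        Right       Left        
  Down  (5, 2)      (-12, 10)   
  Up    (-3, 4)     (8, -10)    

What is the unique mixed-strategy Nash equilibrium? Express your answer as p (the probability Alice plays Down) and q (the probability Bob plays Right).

Bob's indifference between Right and Left determines Alice's mixing probability p:
  Bob's expected payoff from Right: p·2 + (1−p)·4 = -2p + 4
  Bob's expected payoff from Left: p·10 + (1−p)·(-10) = 20p - 10
  -2p + 4 = 20p - 10  ⇒  -22p = -14  ⇒  p = 7/11.
Set Alice's expected payoff from Down equal to that from Up:
  Alice's payoff to Down: q·5 + (1−q)·(-12) = 17q - 12
  Alice's payoff to Up: q·(-3) + (1−q)·8 = -11q + 8
  17q - 12 = -11q + 8  ⇒  28q = 20  ⇒  q = 5/7.

p = 7/11, q = 5/7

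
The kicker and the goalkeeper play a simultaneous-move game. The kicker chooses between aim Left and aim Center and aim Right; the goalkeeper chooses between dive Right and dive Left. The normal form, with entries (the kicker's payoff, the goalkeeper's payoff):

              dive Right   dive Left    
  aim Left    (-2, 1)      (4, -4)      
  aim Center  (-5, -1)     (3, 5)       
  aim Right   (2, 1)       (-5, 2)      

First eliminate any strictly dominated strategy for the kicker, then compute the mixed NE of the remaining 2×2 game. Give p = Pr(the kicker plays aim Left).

The kicker's strategy aim Center is strictly dominated by aim Left: -2 > -5 and 4 > 3. Eliminate aim Center.
For the goalkeeper to be willing to mix, the goalkeeper must be indifferent between dive Right and dive Left, which pins down the kicker's mix.
  the goalkeeper's payoff from dive Right: p·1 + (1−p)·1 = 1
  the goalkeeper's payoff from dive Left: p·(-4) + (1−p)·2 = -6p + 2
  1 = -6p + 2  ⇒  6p = 1  ⇒  p = 1/6.

p = 1/6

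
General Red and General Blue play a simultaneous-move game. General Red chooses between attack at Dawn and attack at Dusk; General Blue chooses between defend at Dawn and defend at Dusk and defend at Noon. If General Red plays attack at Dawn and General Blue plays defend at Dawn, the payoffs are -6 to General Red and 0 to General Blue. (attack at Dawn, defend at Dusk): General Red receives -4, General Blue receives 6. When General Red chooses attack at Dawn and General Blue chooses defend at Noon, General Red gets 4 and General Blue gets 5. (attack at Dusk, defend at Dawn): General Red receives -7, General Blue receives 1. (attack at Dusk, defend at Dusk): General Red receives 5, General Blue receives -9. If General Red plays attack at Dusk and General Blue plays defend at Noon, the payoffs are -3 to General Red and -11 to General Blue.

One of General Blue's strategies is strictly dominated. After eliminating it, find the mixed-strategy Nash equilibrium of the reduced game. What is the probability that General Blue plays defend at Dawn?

General Blue's strategy defend at Noon is strictly dominated by defend at Dusk: 6 > 5 and -9 > -11. Eliminate defend at Noon.
In a mixed equilibrium General Red is indifferent between attack at Dawn and attack at Dusk; this condition fixes q.
  General Red's payoff to attack at Dawn: q·(-6) + (1−q)·(-4) = -2q - 4
  General Red's payoff to attack at Dusk: q·(-7) + (1−q)·5 = -12q + 5
  -2q - 4 = -12q + 5  ⇒  10q = 9  ⇒  q = 9/10.

q = 9/10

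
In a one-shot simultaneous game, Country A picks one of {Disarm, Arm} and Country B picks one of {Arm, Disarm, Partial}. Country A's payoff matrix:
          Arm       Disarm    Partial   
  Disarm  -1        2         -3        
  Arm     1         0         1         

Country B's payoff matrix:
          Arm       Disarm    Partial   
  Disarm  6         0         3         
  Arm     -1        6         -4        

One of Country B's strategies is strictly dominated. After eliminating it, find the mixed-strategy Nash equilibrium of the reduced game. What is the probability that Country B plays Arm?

q = 1/2

Country B's strategy Partial is strictly dominated by Arm: 6 > 3 and -1 > -4. Eliminate Partial.
Country A's indifference between Disarm and Arm determines Country B's mixing probability q:
  Country A's payoff from Disarm: q·(-1) + (1−q)·2 = -3q + 2
  Country A's payoff from Arm: q·1 + (1−q)·0 = q
  -3q + 2 = q  ⇒  -4q = -2  ⇒  q = 1/2.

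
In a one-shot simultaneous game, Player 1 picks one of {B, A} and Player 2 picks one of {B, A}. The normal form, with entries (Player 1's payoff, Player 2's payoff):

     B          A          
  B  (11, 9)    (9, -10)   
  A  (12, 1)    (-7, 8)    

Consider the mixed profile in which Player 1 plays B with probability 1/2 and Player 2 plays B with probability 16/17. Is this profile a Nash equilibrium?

Given Player 1's mix p = 1/2, Player 2's payoff from B is 5 but from A is -1. Player 2 strictly prefers B, so Player 2 would not mix.
So the proposed profile is not a Nash equilibrium.

No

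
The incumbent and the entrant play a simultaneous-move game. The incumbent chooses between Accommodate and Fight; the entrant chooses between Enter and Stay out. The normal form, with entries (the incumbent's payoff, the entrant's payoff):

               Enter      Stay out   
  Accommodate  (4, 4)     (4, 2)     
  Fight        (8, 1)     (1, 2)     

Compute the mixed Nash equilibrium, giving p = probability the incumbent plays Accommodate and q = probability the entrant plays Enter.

p = 1/3, q = 3/7

The entrant's indifference between Enter and Stay out determines the incumbent's mixing probability p:
  the entrant's expected payoff from Enter: p·4 + (1−p)·1 = 3p + 1
  the entrant's expected payoff from Stay out: p·2 + (1−p)·2 = 2
  3p + 1 = 2  ⇒  3p = 1  ⇒  p = 1/3.
In a mixed equilibrium the incumbent is indifferent between Accommodate and Fight; this condition fixes q.
  the incumbent's payoff from Accommodate: q·4 + (1−q)·4 = 4
  the incumbent's payoff from Fight: q·8 + (1−q)·1 = 7q + 1
  4 = 7q + 1  ⇒  -7q = -3  ⇒  q = 3/7.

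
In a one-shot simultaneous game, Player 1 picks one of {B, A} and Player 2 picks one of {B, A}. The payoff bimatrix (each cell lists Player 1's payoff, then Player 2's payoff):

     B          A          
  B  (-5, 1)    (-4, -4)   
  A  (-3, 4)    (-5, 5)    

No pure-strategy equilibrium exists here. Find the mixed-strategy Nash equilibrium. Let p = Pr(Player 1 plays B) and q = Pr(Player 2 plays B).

p = 1/6, q = 1/3

Set Player 2's expected payoff from B equal to that from A:
  Player 2's expected payoff from B: p·1 + (1−p)·4 = -3p + 4
  Player 2's expected payoff from A: p·(-4) + (1−p)·5 = -9p + 5
  -3p + 4 = -9p + 5  ⇒  6p = 1  ⇒  p = 1/6.
In a mixed equilibrium Player 1 is indifferent between B and A; this condition fixes q.
  Player 1's payoff to B: q·(-5) + (1−q)·(-4) = -q - 4
  Player 1's payoff to A: q·(-3) + (1−q)·(-5) = 2q - 5
  -q - 4 = 2q - 5  ⇒  -3q = -1  ⇒  q = 1/3.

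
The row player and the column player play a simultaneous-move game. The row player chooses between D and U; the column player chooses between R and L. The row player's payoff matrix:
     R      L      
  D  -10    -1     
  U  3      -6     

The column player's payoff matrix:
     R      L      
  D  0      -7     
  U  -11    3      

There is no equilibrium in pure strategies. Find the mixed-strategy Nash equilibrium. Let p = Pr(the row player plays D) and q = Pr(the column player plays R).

For the column player to be willing to mix, the column player must be indifferent between R and L, which pins down the row player's mix.
  the column player's payoff to R: p·0 + (1−p)·(-11) = 11p - 11
  the column player's payoff to L: p·(-7) + (1−p)·3 = -10p + 3
  11p - 11 = -10p + 3  ⇒  21p = 14  ⇒  p = 2/3.
In a mixed equilibrium the row player is indifferent between D and U; this condition fixes q.
  the row player's payoff to D: q·(-10) + (1−q)·(-1) = -9q - 1
  the row player's payoff to U: q·3 + (1−q)·(-6) = 9q - 6
  -9q - 1 = 9q - 6  ⇒  -18q = -5  ⇒  q = 5/18.

p = 2/3, q = 5/18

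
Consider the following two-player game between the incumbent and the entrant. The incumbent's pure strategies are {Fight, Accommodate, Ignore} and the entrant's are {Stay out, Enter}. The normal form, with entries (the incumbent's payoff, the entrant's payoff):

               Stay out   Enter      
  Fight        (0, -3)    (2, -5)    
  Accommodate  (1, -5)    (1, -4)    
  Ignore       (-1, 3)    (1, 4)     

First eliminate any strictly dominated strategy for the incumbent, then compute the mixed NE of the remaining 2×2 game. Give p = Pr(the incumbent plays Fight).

p = 1/3

The incumbent's strategy Ignore is strictly dominated by Fight: 0 > -1 and 2 > 1. Eliminate Ignore.
In a mixed equilibrium the entrant is indifferent between Stay out and Enter; this condition fixes p.
  the entrant's expected payoff from Stay out: p·(-3) + (1−p)·(-5) = 2p - 5
  the entrant's expected payoff from Enter: p·(-5) + (1−p)·(-4) = -p - 4
  2p - 5 = -p - 4  ⇒  3p = 1  ⇒  p = 1/3.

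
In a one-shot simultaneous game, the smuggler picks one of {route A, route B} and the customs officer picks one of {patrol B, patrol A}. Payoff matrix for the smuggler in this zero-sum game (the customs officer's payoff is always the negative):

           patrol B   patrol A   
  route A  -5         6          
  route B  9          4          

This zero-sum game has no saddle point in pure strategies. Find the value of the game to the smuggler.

In a mixed equilibrium the smuggler is indifferent between route A and route B; this condition fixes q.
  the smuggler's payoff to route A: q·(-5) + (1−q)·6 = -11q + 6
  the smuggler's payoff to route B: q·9 + (1−q)·4 = 5q + 4
  -11q + 6 = 5q + 4  ⇒  -16q = -2  ⇒  q = 1/8.
The value is the smuggler's expected payoff against this mix (using route A): (1/8)·(-5) + (7/8)·6 = 37/8.

v = 37/8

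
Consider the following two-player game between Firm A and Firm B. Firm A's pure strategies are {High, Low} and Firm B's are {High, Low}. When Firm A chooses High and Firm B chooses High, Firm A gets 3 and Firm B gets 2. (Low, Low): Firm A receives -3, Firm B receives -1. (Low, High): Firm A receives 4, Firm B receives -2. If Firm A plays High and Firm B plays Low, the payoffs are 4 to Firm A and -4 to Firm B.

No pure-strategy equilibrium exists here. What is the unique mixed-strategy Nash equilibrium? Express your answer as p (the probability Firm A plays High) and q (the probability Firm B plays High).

Firm A's mix must leave Firm B indifferent between High and Low.
  Firm B's payoff from High: p·2 + (1−p)·(-2) = 4p - 2
  Firm B's payoff from Low: p·(-4) + (1−p)·(-1) = -3p - 1
  4p - 2 = -3p - 1  ⇒  7p = 1  ⇒  p = 1/7.
Firm A's indifference between High and Low determines Firm B's mixing probability q:
  Firm A's expected payoff from High: q·3 + (1−q)·4 = -q + 4
  Firm A's expected payoff from Low: q·4 + (1−q)·(-3) = 7q - 3
  -q + 4 = 7q - 3  ⇒  -8q = -7  ⇒  q = 7/8.

p = 1/7, q = 7/8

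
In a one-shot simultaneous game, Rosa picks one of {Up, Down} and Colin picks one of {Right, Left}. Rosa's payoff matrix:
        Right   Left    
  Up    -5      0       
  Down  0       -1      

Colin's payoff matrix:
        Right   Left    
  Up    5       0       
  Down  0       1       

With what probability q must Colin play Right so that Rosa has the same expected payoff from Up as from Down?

q = 1/6

In a mixed equilibrium Rosa is indifferent between Up and Down; this condition fixes q.
  Rosa's payoff from Up: q·(-5) + (1−q)·0 = -5q
  Rosa's payoff from Down: q·0 + (1−q)·(-1) = q - 1
  -5q = q - 1  ⇒  -6q = -1  ⇒  q = 1/6.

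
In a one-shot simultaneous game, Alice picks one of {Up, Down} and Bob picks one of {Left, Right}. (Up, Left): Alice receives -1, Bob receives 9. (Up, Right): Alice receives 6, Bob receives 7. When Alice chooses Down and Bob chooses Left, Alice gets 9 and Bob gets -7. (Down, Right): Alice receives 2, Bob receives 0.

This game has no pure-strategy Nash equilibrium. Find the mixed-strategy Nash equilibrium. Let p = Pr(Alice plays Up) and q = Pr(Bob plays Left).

For Bob to be willing to mix, Bob must be indifferent between Left and Right, which pins down Alice's mix.
  Bob's payoff to Left: p·9 + (1−p)·(-7) = 16p - 7
  Bob's payoff to Right: p·7 + (1−p)·0 = 7p
  16p - 7 = 7p  ⇒  9p = 7  ⇒  p = 7/9.
Alice's indifference between Up and Down determines Bob's mixing probability q:
  Alice's expected payoff from Up: q·(-1) + (1−q)·6 = -7q + 6
  Alice's expected payoff from Down: q·9 + (1−q)·2 = 7q + 2
  -7q + 6 = 7q + 2  ⇒  -14q = -4  ⇒  q = 2/7.

p = 7/9, q = 2/7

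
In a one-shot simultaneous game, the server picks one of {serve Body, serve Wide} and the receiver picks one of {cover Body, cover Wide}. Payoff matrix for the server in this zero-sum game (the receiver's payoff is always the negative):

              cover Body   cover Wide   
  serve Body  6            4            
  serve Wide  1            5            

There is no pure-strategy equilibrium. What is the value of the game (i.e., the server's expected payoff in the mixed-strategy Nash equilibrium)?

v = 13/3

The receiver's mix must leave the server indifferent between serve Body and serve Wide.
  the server's payoff from serve Body: q·6 + (1−q)·4 = 2q + 4
  the server's payoff from serve Wide: q·1 + (1−q)·5 = -4q + 5
  2q + 4 = -4q + 5  ⇒  6q = 1  ⇒  q = 1/6.
The value is the server's expected payoff against this mix (using serve Body): (1/6)·6 + (5/6)·4 = 13/3.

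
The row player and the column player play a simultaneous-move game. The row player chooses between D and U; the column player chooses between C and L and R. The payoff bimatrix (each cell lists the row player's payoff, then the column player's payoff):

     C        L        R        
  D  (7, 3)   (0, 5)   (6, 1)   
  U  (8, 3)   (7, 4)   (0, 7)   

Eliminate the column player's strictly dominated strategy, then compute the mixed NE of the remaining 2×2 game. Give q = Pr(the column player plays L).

q = 6/13

The column player's strategy C is strictly dominated by L: 5 > 3 and 4 > 3. Eliminate C.
The row player's indifference between D and U determines the column player's mixing probability q:
  the row player's payoff from D: q·0 + (1−q)·6 = -6q + 6
  the row player's payoff from U: q·7 + (1−q)·0 = 7q
  -6q + 6 = 7q  ⇒  -13q = -6  ⇒  q = 6/13.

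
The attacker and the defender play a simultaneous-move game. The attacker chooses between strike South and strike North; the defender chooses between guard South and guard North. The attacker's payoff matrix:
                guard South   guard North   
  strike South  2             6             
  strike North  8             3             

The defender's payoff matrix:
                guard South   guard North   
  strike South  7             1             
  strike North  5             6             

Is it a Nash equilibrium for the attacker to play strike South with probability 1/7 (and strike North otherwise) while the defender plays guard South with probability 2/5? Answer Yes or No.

No

Given the defender's mix q = 2/5, the attacker's payoff from strike South is 22/5 but from strike North is 5. The attacker strictly prefers strike North, so the attacker would not mix.
So the proposed profile is not a Nash equilibrium.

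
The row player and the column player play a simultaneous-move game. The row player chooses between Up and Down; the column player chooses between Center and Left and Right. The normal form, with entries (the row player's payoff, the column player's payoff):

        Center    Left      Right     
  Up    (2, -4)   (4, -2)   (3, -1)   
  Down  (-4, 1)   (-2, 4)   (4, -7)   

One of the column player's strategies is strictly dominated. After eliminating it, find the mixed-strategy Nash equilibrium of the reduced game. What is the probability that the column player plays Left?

q = 1/7

The column player's strategy Center is strictly dominated by Left: -2 > -4 and 4 > 1. Eliminate Center.
The row player's indifference between Up and Down determines the column player's mixing probability q:
  the row player's payoff to Up: q·4 + (1−q)·3 = q + 3
  the row player's payoff to Down: q·(-2) + (1−q)·4 = -6q + 4
  q + 3 = -6q + 4  ⇒  7q = 1  ⇒  q = 1/7.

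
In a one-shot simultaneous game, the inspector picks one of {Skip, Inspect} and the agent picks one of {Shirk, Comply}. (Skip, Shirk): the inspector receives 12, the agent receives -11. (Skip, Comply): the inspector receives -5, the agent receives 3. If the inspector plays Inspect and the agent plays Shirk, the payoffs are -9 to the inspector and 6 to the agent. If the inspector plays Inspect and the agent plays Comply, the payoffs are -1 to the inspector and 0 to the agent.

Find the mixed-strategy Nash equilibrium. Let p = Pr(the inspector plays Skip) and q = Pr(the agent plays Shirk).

p = 3/10, q = 4/25

The inspector's mix must leave the agent indifferent between Shirk and Comply.
  the agent's payoff from Shirk: p·(-11) + (1−p)·6 = -17p + 6
  the agent's payoff from Comply: p·3 + (1−p)·0 = 3p
  -17p + 6 = 3p  ⇒  -20p = -6  ⇒  p = 3/10.
Set the inspector's expected payoff from Skip equal to that from Inspect:
  the inspector's payoff from Skip: q·12 + (1−q)·(-5) = 17q - 5
  the inspector's payoff from Inspect: q·(-9) + (1−q)·(-1) = -8q - 1
  17q - 5 = -8q - 1  ⇒  25q = 4  ⇒  q = 4/25.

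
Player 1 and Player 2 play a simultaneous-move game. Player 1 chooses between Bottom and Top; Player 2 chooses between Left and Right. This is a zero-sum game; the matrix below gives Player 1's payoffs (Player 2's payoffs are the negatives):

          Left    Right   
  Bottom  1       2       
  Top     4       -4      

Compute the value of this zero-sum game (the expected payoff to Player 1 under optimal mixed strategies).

For Player 1 to be willing to mix, Player 1 must be indifferent between Bottom and Top, which pins down Player 2's mix.
  Player 1's payoff from Bottom: q·1 + (1−q)·2 = -q + 2
  Player 1's payoff from Top: q·4 + (1−q)·(-4) = 8q - 4
  -q + 2 = 8q - 4  ⇒  -9q = -6  ⇒  q = 2/3.
The value is Player 1's expected payoff against this mix (using Bottom): (2/3)·1 + (1/3)·2 = 4/3.

v = 4/3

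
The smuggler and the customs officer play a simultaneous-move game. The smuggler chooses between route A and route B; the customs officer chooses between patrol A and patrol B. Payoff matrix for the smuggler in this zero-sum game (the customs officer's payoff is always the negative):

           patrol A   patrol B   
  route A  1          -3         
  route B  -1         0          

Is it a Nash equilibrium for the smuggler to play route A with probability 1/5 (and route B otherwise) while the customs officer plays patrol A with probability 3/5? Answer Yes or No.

Yes

Check the customs officer's indifference given the smuggler's mix p = 1/5:
  payoff from patrol A = 3/5; payoff from patrol B = 3/5 — equal.
Check the smuggler's indifference given the customs officer's mix q = 3/5:
  payoff from route A = -3/5; payoff from route B = -3/5 — equal.
Both players are indifferent, so neither can profitably deviate.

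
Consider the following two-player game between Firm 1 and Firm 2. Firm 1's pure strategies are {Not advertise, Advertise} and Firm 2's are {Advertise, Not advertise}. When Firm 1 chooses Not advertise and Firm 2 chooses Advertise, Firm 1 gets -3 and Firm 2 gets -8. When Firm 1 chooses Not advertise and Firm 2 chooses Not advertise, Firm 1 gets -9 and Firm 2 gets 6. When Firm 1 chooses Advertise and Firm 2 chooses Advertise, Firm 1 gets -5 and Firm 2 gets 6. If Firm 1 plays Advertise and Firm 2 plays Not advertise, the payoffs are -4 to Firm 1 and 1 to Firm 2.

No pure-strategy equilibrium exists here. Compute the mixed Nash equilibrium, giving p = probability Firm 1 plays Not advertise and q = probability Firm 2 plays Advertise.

p = 5/19, q = 5/7

Set Firm 2's expected payoff from Advertise equal to that from Not advertise:
  Firm 2's payoff from Advertise: p·(-8) + (1−p)·6 = -14p + 6
  Firm 2's payoff from Not advertise: p·6 + (1−p)·1 = 5p + 1
  -14p + 6 = 5p + 1  ⇒  -19p = -5  ⇒  p = 5/19.
Set Firm 1's expected payoff from Not advertise equal to that from Advertise:
  Firm 1's expected payoff from Not advertise: q·(-3) + (1−q)·(-9) = 6q - 9
  Firm 1's expected payoff from Advertise: q·(-5) + (1−q)·(-4) = -q - 4
  6q - 9 = -q - 4  ⇒  7q = 5  ⇒  q = 5/7.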